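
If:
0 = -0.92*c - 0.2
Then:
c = -0.22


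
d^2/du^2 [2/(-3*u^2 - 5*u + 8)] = 4*(9*u^2 + 15*u - (6*u + 5)^2 - 24)/(3*u^2 + 5*u - 8)^3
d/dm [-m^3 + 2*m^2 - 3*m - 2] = -3*m^2 + 4*m - 3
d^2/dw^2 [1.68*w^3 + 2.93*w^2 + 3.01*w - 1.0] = 10.08*w + 5.86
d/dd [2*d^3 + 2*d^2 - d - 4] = 6*d^2 + 4*d - 1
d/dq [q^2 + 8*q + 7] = 2*q + 8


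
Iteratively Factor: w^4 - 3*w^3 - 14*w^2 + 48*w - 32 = (w - 2)*(w^3 - w^2 - 16*w + 16) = (w - 4)*(w - 2)*(w^2 + 3*w - 4) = (w - 4)*(w - 2)*(w - 1)*(w + 4)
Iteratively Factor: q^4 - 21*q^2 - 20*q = (q - 5)*(q^3 + 5*q^2 + 4*q) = (q - 5)*(q + 4)*(q^2 + q) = q*(q - 5)*(q + 4)*(q + 1)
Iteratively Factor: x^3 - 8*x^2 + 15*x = (x - 3)*(x^2 - 5*x) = x*(x - 3)*(x - 5)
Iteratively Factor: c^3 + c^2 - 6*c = (c)*(c^2 + c - 6) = c*(c + 3)*(c - 2)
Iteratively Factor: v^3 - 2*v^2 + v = (v - 1)*(v^2 - v) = (v - 1)^2*(v)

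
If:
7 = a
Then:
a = 7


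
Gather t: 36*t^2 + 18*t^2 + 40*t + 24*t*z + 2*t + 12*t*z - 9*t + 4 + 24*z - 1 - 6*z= 54*t^2 + t*(36*z + 33) + 18*z + 3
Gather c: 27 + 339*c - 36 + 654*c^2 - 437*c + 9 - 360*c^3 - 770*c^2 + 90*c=-360*c^3 - 116*c^2 - 8*c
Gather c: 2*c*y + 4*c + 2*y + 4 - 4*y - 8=c*(2*y + 4) - 2*y - 4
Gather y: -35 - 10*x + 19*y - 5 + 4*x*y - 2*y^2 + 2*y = -10*x - 2*y^2 + y*(4*x + 21) - 40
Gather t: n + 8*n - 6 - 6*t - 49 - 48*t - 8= 9*n - 54*t - 63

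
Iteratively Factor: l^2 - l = (l)*(l - 1)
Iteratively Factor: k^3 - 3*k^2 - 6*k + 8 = (k + 2)*(k^2 - 5*k + 4) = (k - 1)*(k + 2)*(k - 4)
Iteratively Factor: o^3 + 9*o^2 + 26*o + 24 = (o + 2)*(o^2 + 7*o + 12) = (o + 2)*(o + 4)*(o + 3)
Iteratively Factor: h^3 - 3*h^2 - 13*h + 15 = (h - 1)*(h^2 - 2*h - 15) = (h - 5)*(h - 1)*(h + 3)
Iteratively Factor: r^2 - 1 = (r + 1)*(r - 1)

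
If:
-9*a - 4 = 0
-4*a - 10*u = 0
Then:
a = -4/9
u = 8/45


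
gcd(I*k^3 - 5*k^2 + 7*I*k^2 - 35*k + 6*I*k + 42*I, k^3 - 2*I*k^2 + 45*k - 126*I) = 1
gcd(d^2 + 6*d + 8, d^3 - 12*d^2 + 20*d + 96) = d + 2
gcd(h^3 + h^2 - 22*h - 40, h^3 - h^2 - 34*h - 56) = h^2 + 6*h + 8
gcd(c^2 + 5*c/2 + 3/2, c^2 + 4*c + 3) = c + 1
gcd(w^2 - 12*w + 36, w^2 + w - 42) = w - 6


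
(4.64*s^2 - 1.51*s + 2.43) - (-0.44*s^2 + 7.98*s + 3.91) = 5.08*s^2 - 9.49*s - 1.48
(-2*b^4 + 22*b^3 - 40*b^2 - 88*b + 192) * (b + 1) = -2*b^5 + 20*b^4 - 18*b^3 - 128*b^2 + 104*b + 192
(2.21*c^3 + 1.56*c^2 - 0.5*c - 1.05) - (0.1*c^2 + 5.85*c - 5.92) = 2.21*c^3 + 1.46*c^2 - 6.35*c + 4.87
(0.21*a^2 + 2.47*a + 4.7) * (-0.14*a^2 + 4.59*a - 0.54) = -0.0294*a^4 + 0.6181*a^3 + 10.5659*a^2 + 20.2392*a - 2.538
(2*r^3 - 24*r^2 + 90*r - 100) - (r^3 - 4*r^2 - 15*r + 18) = r^3 - 20*r^2 + 105*r - 118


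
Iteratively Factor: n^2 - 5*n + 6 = (n - 3)*(n - 2)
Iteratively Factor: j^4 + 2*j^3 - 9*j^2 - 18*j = (j - 3)*(j^3 + 5*j^2 + 6*j) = (j - 3)*(j + 2)*(j^2 + 3*j) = j*(j - 3)*(j + 2)*(j + 3)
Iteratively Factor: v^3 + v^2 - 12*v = (v - 3)*(v^2 + 4*v) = v*(v - 3)*(v + 4)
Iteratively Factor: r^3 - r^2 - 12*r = (r)*(r^2 - r - 12) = r*(r + 3)*(r - 4)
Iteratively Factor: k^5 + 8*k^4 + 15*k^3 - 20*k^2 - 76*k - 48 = (k + 1)*(k^4 + 7*k^3 + 8*k^2 - 28*k - 48) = (k + 1)*(k + 3)*(k^3 + 4*k^2 - 4*k - 16) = (k - 2)*(k + 1)*(k + 3)*(k^2 + 6*k + 8) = (k - 2)*(k + 1)*(k + 3)*(k + 4)*(k + 2)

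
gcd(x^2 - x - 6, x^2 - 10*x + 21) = x - 3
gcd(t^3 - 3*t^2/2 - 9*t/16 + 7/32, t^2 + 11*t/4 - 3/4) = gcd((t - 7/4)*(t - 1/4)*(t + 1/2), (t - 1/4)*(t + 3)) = t - 1/4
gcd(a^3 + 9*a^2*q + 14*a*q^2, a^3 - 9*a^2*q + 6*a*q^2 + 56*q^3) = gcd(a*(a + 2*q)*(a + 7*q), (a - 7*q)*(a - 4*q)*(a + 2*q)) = a + 2*q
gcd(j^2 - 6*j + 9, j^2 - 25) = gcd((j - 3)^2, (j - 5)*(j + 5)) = 1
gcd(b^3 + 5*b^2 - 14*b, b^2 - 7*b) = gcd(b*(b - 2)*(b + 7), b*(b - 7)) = b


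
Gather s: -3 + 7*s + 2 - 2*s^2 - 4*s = -2*s^2 + 3*s - 1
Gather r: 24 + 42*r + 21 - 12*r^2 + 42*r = -12*r^2 + 84*r + 45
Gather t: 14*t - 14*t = 0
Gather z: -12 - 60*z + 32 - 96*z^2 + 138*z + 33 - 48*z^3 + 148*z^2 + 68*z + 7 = -48*z^3 + 52*z^2 + 146*z + 60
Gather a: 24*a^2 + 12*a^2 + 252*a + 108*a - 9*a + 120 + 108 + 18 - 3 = 36*a^2 + 351*a + 243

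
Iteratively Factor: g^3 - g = (g + 1)*(g^2 - g) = (g - 1)*(g + 1)*(g)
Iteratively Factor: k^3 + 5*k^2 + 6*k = (k)*(k^2 + 5*k + 6) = k*(k + 3)*(k + 2)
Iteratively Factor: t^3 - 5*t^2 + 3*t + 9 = (t - 3)*(t^2 - 2*t - 3) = (t - 3)*(t + 1)*(t - 3)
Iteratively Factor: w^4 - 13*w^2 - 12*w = (w + 3)*(w^3 - 3*w^2 - 4*w) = w*(w + 3)*(w^2 - 3*w - 4) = w*(w + 1)*(w + 3)*(w - 4)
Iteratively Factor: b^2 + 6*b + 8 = (b + 2)*(b + 4)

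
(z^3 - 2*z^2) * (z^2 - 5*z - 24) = z^5 - 7*z^4 - 14*z^3 + 48*z^2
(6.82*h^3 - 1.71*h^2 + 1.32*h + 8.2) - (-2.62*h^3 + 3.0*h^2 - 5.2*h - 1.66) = 9.44*h^3 - 4.71*h^2 + 6.52*h + 9.86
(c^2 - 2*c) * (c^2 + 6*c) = c^4 + 4*c^3 - 12*c^2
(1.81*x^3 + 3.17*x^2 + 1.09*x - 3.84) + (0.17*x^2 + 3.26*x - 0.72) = 1.81*x^3 + 3.34*x^2 + 4.35*x - 4.56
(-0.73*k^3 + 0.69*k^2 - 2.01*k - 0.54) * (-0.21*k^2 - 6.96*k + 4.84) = 0.1533*k^5 + 4.9359*k^4 - 7.9135*k^3 + 17.4426*k^2 - 5.97*k - 2.6136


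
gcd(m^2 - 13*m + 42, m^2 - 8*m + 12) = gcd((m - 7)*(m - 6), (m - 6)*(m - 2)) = m - 6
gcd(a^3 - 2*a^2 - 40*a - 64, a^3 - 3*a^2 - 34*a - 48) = a^2 - 6*a - 16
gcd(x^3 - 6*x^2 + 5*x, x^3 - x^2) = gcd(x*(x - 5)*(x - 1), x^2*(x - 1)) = x^2 - x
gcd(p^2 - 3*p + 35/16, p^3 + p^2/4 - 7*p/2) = p - 7/4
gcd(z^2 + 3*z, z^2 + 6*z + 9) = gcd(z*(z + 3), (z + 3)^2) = z + 3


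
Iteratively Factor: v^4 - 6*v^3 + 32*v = (v + 2)*(v^3 - 8*v^2 + 16*v) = (v - 4)*(v + 2)*(v^2 - 4*v) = (v - 4)^2*(v + 2)*(v)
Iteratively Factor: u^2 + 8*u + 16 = (u + 4)*(u + 4)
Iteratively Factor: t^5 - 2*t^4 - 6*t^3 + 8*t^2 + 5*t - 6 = (t + 2)*(t^4 - 4*t^3 + 2*t^2 + 4*t - 3) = (t + 1)*(t + 2)*(t^3 - 5*t^2 + 7*t - 3) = (t - 3)*(t + 1)*(t + 2)*(t^2 - 2*t + 1) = (t - 3)*(t - 1)*(t + 1)*(t + 2)*(t - 1)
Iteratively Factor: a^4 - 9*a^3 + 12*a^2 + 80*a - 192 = (a - 4)*(a^3 - 5*a^2 - 8*a + 48) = (a - 4)^2*(a^2 - a - 12) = (a - 4)^2*(a + 3)*(a - 4)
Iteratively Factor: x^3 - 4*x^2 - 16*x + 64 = (x + 4)*(x^2 - 8*x + 16) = (x - 4)*(x + 4)*(x - 4)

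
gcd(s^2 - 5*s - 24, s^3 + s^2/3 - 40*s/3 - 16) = s + 3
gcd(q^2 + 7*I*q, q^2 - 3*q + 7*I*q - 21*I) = q + 7*I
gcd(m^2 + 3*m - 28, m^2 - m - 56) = m + 7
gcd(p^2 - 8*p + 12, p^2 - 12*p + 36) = p - 6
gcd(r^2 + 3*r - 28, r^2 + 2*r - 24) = r - 4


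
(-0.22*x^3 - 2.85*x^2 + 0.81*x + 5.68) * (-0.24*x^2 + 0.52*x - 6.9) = 0.0528*x^5 + 0.5696*x^4 - 0.1584*x^3 + 18.723*x^2 - 2.6354*x - 39.192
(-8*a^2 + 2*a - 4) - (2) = -8*a^2 + 2*a - 6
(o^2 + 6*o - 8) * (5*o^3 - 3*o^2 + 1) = 5*o^5 + 27*o^4 - 58*o^3 + 25*o^2 + 6*o - 8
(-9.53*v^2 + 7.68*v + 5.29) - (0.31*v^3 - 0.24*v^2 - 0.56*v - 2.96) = -0.31*v^3 - 9.29*v^2 + 8.24*v + 8.25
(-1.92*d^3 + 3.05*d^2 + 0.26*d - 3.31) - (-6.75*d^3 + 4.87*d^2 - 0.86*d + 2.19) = 4.83*d^3 - 1.82*d^2 + 1.12*d - 5.5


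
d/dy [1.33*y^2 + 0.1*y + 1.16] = 2.66*y + 0.1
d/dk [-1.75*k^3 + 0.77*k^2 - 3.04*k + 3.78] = -5.25*k^2 + 1.54*k - 3.04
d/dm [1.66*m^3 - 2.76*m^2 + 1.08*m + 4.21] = 4.98*m^2 - 5.52*m + 1.08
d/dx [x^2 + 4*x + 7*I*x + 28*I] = 2*x + 4 + 7*I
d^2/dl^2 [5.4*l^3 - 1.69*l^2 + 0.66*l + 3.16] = 32.4*l - 3.38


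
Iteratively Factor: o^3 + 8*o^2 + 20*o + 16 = (o + 2)*(o^2 + 6*o + 8) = (o + 2)^2*(o + 4)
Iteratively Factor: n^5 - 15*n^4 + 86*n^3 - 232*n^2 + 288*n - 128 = (n - 4)*(n^4 - 11*n^3 + 42*n^2 - 64*n + 32) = (n - 4)*(n - 1)*(n^3 - 10*n^2 + 32*n - 32) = (n - 4)*(n - 2)*(n - 1)*(n^2 - 8*n + 16) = (n - 4)^2*(n - 2)*(n - 1)*(n - 4)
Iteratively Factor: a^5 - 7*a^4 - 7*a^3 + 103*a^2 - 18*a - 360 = (a + 3)*(a^4 - 10*a^3 + 23*a^2 + 34*a - 120) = (a - 3)*(a + 3)*(a^3 - 7*a^2 + 2*a + 40) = (a - 3)*(a + 2)*(a + 3)*(a^2 - 9*a + 20) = (a - 4)*(a - 3)*(a + 2)*(a + 3)*(a - 5)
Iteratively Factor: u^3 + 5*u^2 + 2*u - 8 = (u + 4)*(u^2 + u - 2) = (u + 2)*(u + 4)*(u - 1)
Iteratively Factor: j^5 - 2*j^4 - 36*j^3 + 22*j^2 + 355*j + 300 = (j + 1)*(j^4 - 3*j^3 - 33*j^2 + 55*j + 300) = (j + 1)*(j + 4)*(j^3 - 7*j^2 - 5*j + 75) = (j - 5)*(j + 1)*(j + 4)*(j^2 - 2*j - 15) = (j - 5)^2*(j + 1)*(j + 4)*(j + 3)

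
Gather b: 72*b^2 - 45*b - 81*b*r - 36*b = 72*b^2 + b*(-81*r - 81)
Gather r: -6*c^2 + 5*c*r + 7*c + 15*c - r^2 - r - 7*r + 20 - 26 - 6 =-6*c^2 + 22*c - r^2 + r*(5*c - 8) - 12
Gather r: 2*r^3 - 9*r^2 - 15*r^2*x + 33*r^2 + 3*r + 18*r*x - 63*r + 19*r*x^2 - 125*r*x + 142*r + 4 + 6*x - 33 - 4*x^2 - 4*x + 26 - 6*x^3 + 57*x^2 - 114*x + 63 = 2*r^3 + r^2*(24 - 15*x) + r*(19*x^2 - 107*x + 82) - 6*x^3 + 53*x^2 - 112*x + 60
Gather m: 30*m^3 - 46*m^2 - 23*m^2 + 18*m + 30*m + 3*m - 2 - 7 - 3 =30*m^3 - 69*m^2 + 51*m - 12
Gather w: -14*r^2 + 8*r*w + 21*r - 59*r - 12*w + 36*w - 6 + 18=-14*r^2 - 38*r + w*(8*r + 24) + 12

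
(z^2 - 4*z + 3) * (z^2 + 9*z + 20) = z^4 + 5*z^3 - 13*z^2 - 53*z + 60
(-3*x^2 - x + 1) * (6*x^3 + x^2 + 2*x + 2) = -18*x^5 - 9*x^4 - x^3 - 7*x^2 + 2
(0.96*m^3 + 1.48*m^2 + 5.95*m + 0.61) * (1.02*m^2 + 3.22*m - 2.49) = 0.9792*m^5 + 4.6008*m^4 + 8.4442*m^3 + 16.096*m^2 - 12.8513*m - 1.5189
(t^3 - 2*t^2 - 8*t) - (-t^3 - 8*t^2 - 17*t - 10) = 2*t^3 + 6*t^2 + 9*t + 10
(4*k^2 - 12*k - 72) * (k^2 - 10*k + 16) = 4*k^4 - 52*k^3 + 112*k^2 + 528*k - 1152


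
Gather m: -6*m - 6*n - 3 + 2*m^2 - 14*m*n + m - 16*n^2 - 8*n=2*m^2 + m*(-14*n - 5) - 16*n^2 - 14*n - 3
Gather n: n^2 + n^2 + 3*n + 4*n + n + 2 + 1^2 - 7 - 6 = 2*n^2 + 8*n - 10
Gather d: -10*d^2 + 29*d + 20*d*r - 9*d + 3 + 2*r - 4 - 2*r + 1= -10*d^2 + d*(20*r + 20)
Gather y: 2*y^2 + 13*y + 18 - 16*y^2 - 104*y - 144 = -14*y^2 - 91*y - 126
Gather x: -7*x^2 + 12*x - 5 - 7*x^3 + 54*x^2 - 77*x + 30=-7*x^3 + 47*x^2 - 65*x + 25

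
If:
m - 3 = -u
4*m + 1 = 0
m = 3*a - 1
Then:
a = 1/4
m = -1/4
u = 13/4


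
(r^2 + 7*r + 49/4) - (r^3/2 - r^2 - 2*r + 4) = -r^3/2 + 2*r^2 + 9*r + 33/4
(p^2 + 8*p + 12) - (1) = p^2 + 8*p + 11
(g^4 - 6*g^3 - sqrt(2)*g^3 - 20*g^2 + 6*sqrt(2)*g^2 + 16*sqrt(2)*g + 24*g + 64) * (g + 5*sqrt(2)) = g^5 - 6*g^4 + 4*sqrt(2)*g^4 - 24*sqrt(2)*g^3 - 30*g^3 - 84*sqrt(2)*g^2 + 84*g^2 + 120*sqrt(2)*g + 224*g + 320*sqrt(2)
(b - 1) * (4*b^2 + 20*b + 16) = 4*b^3 + 16*b^2 - 4*b - 16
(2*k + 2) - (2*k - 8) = 10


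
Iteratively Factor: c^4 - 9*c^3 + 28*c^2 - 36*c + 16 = (c - 1)*(c^3 - 8*c^2 + 20*c - 16) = (c - 2)*(c - 1)*(c^2 - 6*c + 8) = (c - 4)*(c - 2)*(c - 1)*(c - 2)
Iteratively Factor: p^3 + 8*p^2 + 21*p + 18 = (p + 3)*(p^2 + 5*p + 6) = (p + 3)^2*(p + 2)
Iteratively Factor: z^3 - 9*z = (z - 3)*(z^2 + 3*z) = (z - 3)*(z + 3)*(z)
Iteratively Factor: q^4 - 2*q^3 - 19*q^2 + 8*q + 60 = (q - 5)*(q^3 + 3*q^2 - 4*q - 12) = (q - 5)*(q + 2)*(q^2 + q - 6) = (q - 5)*(q - 2)*(q + 2)*(q + 3)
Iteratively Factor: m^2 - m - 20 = (m - 5)*(m + 4)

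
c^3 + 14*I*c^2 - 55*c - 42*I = (c + I)*(c + 6*I)*(c + 7*I)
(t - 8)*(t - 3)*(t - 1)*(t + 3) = t^4 - 9*t^3 - t^2 + 81*t - 72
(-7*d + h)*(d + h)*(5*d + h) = -35*d^3 - 37*d^2*h - d*h^2 + h^3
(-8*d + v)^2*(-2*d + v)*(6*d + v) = -768*d^4 + 448*d^3*v - 12*d^2*v^2 - 12*d*v^3 + v^4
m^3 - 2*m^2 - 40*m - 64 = (m - 8)*(m + 2)*(m + 4)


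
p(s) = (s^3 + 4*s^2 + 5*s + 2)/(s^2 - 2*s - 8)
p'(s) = (2 - 2*s)*(s^3 + 4*s^2 + 5*s + 2)/(s^2 - 2*s - 8)^2 + (3*s^2 + 8*s + 5)/(s^2 - 2*s - 8) = (s^2 - 8*s - 9)/(s^2 - 8*s + 16)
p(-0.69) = -0.02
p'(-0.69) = -0.14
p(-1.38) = -0.03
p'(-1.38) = 0.14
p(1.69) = -3.13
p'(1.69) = -3.69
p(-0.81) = -0.01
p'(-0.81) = -0.08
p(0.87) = -1.12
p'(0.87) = -1.55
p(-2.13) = -0.21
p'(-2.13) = 0.33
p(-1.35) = -0.02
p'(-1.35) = 0.13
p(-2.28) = -0.26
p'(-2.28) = 0.37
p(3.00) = -16.00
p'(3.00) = -24.00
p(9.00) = 20.00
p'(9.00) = 0.00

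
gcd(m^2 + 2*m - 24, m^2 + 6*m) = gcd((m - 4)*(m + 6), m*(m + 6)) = m + 6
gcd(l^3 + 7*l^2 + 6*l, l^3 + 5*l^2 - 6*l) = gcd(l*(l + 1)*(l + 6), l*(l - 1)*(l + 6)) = l^2 + 6*l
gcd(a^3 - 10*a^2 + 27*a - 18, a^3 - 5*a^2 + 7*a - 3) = a^2 - 4*a + 3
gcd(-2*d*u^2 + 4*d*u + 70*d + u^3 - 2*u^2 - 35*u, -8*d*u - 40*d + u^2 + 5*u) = u + 5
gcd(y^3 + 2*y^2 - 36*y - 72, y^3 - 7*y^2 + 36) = y^2 - 4*y - 12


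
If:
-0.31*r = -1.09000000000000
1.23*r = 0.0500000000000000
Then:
No Solution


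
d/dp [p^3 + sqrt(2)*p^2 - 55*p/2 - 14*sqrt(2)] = 3*p^2 + 2*sqrt(2)*p - 55/2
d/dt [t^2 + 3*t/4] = 2*t + 3/4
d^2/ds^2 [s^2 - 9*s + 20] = 2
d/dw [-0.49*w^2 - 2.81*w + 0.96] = -0.98*w - 2.81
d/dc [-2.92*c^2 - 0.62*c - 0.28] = -5.84*c - 0.62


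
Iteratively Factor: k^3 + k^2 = (k + 1)*(k^2) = k*(k + 1)*(k)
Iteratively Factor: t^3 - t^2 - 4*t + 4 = (t + 2)*(t^2 - 3*t + 2) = (t - 1)*(t + 2)*(t - 2)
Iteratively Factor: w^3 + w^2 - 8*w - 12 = (w + 2)*(w^2 - w - 6) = (w - 3)*(w + 2)*(w + 2)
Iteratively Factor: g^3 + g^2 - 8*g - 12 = (g + 2)*(g^2 - g - 6) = (g - 3)*(g + 2)*(g + 2)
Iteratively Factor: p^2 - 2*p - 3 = (p + 1)*(p - 3)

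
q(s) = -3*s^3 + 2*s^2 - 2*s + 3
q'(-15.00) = -2087.00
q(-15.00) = 10608.00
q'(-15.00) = -2087.00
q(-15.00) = 10608.00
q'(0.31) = -1.62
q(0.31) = 2.48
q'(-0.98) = -14.56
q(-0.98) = 9.70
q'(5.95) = -296.82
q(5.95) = -570.03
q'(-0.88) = -12.49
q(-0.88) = 8.35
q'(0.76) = -4.16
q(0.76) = 1.32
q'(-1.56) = -30.14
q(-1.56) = 22.38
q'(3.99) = -129.32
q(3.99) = -163.70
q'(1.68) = -20.68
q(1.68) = -8.94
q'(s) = -9*s^2 + 4*s - 2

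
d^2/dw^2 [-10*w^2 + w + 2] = -20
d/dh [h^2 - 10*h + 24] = 2*h - 10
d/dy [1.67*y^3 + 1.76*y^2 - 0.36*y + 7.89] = 5.01*y^2 + 3.52*y - 0.36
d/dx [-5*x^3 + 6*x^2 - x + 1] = -15*x^2 + 12*x - 1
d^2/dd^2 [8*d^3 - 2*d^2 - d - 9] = 48*d - 4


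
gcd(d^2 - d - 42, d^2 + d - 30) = d + 6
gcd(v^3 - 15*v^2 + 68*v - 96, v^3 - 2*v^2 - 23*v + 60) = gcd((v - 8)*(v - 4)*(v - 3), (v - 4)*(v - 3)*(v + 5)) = v^2 - 7*v + 12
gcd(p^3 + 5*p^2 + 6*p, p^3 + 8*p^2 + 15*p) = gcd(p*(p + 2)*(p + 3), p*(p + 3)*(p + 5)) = p^2 + 3*p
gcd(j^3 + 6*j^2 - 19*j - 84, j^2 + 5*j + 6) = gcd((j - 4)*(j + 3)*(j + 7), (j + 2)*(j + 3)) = j + 3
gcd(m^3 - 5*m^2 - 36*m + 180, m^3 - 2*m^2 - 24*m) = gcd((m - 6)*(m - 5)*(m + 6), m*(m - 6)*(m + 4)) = m - 6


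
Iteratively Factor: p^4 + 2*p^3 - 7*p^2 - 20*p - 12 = (p + 2)*(p^3 - 7*p - 6) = (p + 2)^2*(p^2 - 2*p - 3) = (p - 3)*(p + 2)^2*(p + 1)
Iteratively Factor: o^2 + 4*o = (o)*(o + 4)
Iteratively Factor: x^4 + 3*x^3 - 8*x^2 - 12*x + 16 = (x - 1)*(x^3 + 4*x^2 - 4*x - 16) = (x - 2)*(x - 1)*(x^2 + 6*x + 8) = (x - 2)*(x - 1)*(x + 2)*(x + 4)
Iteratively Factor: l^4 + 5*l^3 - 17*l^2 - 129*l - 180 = (l + 3)*(l^3 + 2*l^2 - 23*l - 60) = (l + 3)*(l + 4)*(l^2 - 2*l - 15) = (l + 3)^2*(l + 4)*(l - 5)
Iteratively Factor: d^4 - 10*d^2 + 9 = (d - 3)*(d^3 + 3*d^2 - d - 3) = (d - 3)*(d + 3)*(d^2 - 1) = (d - 3)*(d - 1)*(d + 3)*(d + 1)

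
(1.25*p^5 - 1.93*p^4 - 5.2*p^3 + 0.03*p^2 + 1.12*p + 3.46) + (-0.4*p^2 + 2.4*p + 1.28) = 1.25*p^5 - 1.93*p^4 - 5.2*p^3 - 0.37*p^2 + 3.52*p + 4.74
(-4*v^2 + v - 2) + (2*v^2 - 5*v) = -2*v^2 - 4*v - 2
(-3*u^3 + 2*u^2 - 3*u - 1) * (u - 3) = -3*u^4 + 11*u^3 - 9*u^2 + 8*u + 3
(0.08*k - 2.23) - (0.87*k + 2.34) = -0.79*k - 4.57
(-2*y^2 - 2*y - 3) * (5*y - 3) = -10*y^3 - 4*y^2 - 9*y + 9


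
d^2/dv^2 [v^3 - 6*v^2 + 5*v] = 6*v - 12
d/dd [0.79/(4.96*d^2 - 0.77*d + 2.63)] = (0.6083 - 7.8368*d)/(4.96*d^2 - 0.77*d + 2.63)^2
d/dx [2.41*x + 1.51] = 2.41000000000000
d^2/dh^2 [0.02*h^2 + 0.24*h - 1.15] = 0.0400000000000000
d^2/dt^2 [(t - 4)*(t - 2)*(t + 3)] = 6*t - 6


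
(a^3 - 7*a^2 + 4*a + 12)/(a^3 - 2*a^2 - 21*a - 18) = (a - 2)/(a + 3)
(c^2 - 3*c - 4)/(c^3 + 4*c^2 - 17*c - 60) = (c + 1)/(c^2 + 8*c + 15)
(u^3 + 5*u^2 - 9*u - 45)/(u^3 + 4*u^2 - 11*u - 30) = (u + 3)/(u + 2)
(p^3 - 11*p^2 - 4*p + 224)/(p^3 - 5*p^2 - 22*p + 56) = (p - 8)/(p - 2)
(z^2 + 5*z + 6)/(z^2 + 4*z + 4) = (z + 3)/(z + 2)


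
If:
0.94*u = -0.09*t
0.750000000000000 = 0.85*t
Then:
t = 0.88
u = -0.08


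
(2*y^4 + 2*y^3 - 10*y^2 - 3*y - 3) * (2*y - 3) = 4*y^5 - 2*y^4 - 26*y^3 + 24*y^2 + 3*y + 9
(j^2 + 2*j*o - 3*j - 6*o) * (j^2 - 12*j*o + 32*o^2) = j^4 - 10*j^3*o - 3*j^3 + 8*j^2*o^2 + 30*j^2*o + 64*j*o^3 - 24*j*o^2 - 192*o^3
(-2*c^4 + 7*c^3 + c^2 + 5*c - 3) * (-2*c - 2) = 4*c^5 - 10*c^4 - 16*c^3 - 12*c^2 - 4*c + 6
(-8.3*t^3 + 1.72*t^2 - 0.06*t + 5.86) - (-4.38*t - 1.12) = -8.3*t^3 + 1.72*t^2 + 4.32*t + 6.98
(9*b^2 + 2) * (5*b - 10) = 45*b^3 - 90*b^2 + 10*b - 20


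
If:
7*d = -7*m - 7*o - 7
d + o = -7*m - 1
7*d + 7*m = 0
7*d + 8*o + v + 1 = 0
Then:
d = 0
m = 0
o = -1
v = 7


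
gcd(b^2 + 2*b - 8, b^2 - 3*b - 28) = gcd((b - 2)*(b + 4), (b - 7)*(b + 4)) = b + 4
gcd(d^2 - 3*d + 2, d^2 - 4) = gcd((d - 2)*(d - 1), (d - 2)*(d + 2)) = d - 2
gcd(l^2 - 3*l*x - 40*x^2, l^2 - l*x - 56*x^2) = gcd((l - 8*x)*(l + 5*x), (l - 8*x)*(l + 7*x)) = -l + 8*x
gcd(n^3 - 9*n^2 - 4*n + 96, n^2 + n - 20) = n - 4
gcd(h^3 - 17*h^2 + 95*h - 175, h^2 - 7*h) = h - 7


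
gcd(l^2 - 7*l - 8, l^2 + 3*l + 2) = l + 1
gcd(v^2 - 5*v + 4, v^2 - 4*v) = v - 4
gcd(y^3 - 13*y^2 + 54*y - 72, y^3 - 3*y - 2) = 1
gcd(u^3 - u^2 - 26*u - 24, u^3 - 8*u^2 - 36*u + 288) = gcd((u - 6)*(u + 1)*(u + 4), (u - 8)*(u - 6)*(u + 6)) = u - 6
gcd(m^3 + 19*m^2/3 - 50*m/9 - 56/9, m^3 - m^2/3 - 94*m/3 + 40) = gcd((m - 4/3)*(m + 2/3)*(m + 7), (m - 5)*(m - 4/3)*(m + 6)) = m - 4/3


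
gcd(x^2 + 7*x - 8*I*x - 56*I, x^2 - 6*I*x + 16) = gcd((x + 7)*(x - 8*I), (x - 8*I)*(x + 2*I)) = x - 8*I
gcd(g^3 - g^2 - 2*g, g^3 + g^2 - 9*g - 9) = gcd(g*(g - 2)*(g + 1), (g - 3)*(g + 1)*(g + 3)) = g + 1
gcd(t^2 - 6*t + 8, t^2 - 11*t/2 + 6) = t - 4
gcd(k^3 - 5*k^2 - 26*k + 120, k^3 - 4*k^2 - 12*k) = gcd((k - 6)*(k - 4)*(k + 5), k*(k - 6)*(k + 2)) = k - 6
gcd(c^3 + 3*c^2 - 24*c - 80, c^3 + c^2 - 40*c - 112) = c^2 + 8*c + 16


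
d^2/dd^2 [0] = 0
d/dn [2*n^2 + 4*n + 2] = 4*n + 4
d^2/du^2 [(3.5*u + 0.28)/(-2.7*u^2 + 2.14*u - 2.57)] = (-(3.5*u + 0.28)*(5.4*u - 2.14)*(10.8*u - 4.28) + (56.7*u - 13.468)*(2.7*u^2 - 2.14*u + 2.57))/(2.7*u^2 - 2.14*u + 2.57)^3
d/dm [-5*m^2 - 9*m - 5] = -10*m - 9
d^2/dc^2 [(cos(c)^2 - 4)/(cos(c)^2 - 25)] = 42*(-2*sin(c)^4 + 51*sin(c)^2 - 24)/((cos(c) - 5)^3*(cos(c) + 5)^3)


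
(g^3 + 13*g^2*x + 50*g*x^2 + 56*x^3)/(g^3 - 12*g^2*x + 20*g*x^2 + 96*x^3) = (g^2 + 11*g*x + 28*x^2)/(g^2 - 14*g*x + 48*x^2)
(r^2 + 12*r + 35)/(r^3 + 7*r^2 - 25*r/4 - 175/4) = 4*(r + 5)/(4*r^2 - 25)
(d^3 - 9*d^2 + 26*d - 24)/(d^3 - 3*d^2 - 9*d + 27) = (d^2 - 6*d + 8)/(d^2 - 9)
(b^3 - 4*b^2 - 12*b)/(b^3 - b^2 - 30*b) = (b + 2)/(b + 5)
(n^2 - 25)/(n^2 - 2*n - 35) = (n - 5)/(n - 7)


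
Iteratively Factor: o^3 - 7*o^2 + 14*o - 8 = (o - 4)*(o^2 - 3*o + 2) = (o - 4)*(o - 1)*(o - 2)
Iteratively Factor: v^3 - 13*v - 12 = (v - 4)*(v^2 + 4*v + 3) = (v - 4)*(v + 1)*(v + 3)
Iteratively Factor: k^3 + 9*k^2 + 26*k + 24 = (k + 4)*(k^2 + 5*k + 6) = (k + 3)*(k + 4)*(k + 2)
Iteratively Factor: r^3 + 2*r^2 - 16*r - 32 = (r + 2)*(r^2 - 16) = (r - 4)*(r + 2)*(r + 4)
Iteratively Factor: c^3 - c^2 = (c)*(c^2 - c) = c^2*(c - 1)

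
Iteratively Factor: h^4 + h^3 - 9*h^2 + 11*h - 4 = (h - 1)*(h^3 + 2*h^2 - 7*h + 4) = (h - 1)^2*(h^2 + 3*h - 4) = (h - 1)^2*(h + 4)*(h - 1)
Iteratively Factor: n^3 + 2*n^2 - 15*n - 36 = (n + 3)*(n^2 - n - 12) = (n - 4)*(n + 3)*(n + 3)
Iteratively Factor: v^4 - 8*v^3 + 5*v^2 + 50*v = (v - 5)*(v^3 - 3*v^2 - 10*v) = (v - 5)*(v + 2)*(v^2 - 5*v) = v*(v - 5)*(v + 2)*(v - 5)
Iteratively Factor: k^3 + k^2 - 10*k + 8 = (k - 1)*(k^2 + 2*k - 8) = (k - 1)*(k + 4)*(k - 2)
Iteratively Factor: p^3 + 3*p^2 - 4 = (p + 2)*(p^2 + p - 2) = (p - 1)*(p + 2)*(p + 2)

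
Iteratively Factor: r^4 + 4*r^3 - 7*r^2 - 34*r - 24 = (r + 2)*(r^3 + 2*r^2 - 11*r - 12) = (r + 1)*(r + 2)*(r^2 + r - 12) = (r - 3)*(r + 1)*(r + 2)*(r + 4)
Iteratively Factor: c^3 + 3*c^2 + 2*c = (c)*(c^2 + 3*c + 2) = c*(c + 2)*(c + 1)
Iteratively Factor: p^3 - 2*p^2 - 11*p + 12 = (p - 4)*(p^2 + 2*p - 3) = (p - 4)*(p - 1)*(p + 3)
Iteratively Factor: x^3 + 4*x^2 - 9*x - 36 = (x - 3)*(x^2 + 7*x + 12) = (x - 3)*(x + 3)*(x + 4)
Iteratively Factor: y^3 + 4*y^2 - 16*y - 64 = (y - 4)*(y^2 + 8*y + 16) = (y - 4)*(y + 4)*(y + 4)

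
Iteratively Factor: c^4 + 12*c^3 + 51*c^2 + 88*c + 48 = (c + 1)*(c^3 + 11*c^2 + 40*c + 48) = (c + 1)*(c + 3)*(c^2 + 8*c + 16) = (c + 1)*(c + 3)*(c + 4)*(c + 4)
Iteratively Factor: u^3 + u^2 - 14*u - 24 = (u + 2)*(u^2 - u - 12) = (u - 4)*(u + 2)*(u + 3)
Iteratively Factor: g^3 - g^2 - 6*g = (g)*(g^2 - g - 6) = g*(g - 3)*(g + 2)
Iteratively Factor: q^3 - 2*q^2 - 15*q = (q - 5)*(q^2 + 3*q) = (q - 5)*(q + 3)*(q)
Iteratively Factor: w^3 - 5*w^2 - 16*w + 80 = (w - 4)*(w^2 - w - 20) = (w - 4)*(w + 4)*(w - 5)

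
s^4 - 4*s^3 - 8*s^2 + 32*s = s*(s - 4)*(s - 2*sqrt(2))*(s + 2*sqrt(2))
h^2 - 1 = (h - 1)*(h + 1)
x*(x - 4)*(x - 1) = x^3 - 5*x^2 + 4*x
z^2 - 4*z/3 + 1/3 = (z - 1)*(z - 1/3)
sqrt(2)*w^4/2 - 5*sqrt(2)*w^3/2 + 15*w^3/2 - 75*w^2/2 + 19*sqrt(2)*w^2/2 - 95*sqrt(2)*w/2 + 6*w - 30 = (w - 5)*(w + sqrt(2)/2)*(w + 6*sqrt(2))*(sqrt(2)*w/2 + 1)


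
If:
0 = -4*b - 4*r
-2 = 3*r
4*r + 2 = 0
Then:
No Solution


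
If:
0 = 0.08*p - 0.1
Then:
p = 1.25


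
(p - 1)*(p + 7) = p^2 + 6*p - 7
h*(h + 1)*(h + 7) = h^3 + 8*h^2 + 7*h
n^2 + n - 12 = (n - 3)*(n + 4)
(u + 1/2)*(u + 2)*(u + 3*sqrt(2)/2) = u^3 + 3*sqrt(2)*u^2/2 + 5*u^2/2 + u + 15*sqrt(2)*u/4 + 3*sqrt(2)/2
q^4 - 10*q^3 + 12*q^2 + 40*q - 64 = (q - 8)*(q - 2)^2*(q + 2)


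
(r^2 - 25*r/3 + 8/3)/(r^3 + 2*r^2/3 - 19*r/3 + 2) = (r - 8)/(r^2 + r - 6)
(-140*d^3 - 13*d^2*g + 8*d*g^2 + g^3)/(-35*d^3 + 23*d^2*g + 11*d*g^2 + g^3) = (4*d - g)/(d - g)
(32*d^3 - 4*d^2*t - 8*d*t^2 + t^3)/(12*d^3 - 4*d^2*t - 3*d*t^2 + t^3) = (-8*d + t)/(-3*d + t)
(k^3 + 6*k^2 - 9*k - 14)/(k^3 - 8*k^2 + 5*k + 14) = (k + 7)/(k - 7)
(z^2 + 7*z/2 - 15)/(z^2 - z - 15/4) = 2*(z + 6)/(2*z + 3)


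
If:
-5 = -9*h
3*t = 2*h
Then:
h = 5/9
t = 10/27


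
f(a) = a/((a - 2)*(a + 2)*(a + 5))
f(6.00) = 0.02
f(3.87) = 0.04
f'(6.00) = -0.00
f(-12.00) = 0.01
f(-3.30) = -0.28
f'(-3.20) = -0.04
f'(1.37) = -0.19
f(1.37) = -0.10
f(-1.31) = 0.16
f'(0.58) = -0.05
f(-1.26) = 0.14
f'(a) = -a/((a - 2)*(a + 2)*(a + 5)^2) - a/((a - 2)*(a + 2)^2*(a + 5)) - a/((a - 2)^2*(a + 2)*(a + 5)) + 1/((a - 2)*(a + 2)*(a + 5)) = (-2*a^3 - 5*a^2 - 20)/(a^6 + 10*a^5 + 17*a^4 - 80*a^3 - 184*a^2 + 160*a + 400)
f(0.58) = -0.03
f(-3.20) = -0.28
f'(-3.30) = -0.02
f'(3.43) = -0.04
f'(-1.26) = -0.29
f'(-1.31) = -0.34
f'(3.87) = -0.02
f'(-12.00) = 0.00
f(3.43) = 0.05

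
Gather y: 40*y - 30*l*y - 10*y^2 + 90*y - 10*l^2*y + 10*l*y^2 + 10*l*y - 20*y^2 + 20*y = y^2*(10*l - 30) + y*(-10*l^2 - 20*l + 150)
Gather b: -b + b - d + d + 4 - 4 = 0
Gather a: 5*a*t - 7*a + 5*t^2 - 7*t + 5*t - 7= a*(5*t - 7) + 5*t^2 - 2*t - 7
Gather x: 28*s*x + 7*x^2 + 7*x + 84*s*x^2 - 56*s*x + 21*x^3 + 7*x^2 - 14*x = 21*x^3 + x^2*(84*s + 14) + x*(-28*s - 7)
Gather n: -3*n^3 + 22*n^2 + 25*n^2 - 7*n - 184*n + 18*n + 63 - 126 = -3*n^3 + 47*n^2 - 173*n - 63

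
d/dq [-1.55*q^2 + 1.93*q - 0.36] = 1.93 - 3.1*q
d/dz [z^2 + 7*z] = 2*z + 7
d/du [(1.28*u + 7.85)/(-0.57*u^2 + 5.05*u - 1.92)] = (0.7296*u^2 + 8.949*u - 42.1001)/(0.3249*u^4 - 5.757*u^3 + 27.6913*u^2 - 19.392*u + 3.6864)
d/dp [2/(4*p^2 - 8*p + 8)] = (1 - p)/(p^2 - 2*p + 2)^2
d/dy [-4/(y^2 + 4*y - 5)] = 8*(y + 2)/(y^2 + 4*y - 5)^2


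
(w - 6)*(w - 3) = w^2 - 9*w + 18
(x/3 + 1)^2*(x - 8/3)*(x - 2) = x^4/9 + 4*x^3/27 - 41*x^2/27 - 10*x/9 + 16/3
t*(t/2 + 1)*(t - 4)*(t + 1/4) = t^4/2 - 7*t^3/8 - 17*t^2/4 - t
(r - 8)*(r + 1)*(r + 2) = r^3 - 5*r^2 - 22*r - 16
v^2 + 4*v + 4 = (v + 2)^2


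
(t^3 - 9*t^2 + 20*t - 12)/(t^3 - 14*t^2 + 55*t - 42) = (t - 2)/(t - 7)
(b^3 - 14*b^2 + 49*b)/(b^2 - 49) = b*(b - 7)/(b + 7)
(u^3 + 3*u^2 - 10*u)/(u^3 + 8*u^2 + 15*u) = (u - 2)/(u + 3)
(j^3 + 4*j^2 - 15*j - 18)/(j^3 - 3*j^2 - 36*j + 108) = (j + 1)/(j - 6)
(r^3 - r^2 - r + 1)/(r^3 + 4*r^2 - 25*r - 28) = (r^2 - 2*r + 1)/(r^2 + 3*r - 28)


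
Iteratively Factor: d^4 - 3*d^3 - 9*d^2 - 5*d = (d + 1)*(d^3 - 4*d^2 - 5*d) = (d - 5)*(d + 1)*(d^2 + d) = (d - 5)*(d + 1)^2*(d)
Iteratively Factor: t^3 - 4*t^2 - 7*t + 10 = (t - 1)*(t^2 - 3*t - 10) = (t - 1)*(t + 2)*(t - 5)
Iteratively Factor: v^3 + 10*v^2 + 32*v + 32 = (v + 2)*(v^2 + 8*v + 16) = (v + 2)*(v + 4)*(v + 4)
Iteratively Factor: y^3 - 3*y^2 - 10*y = (y)*(y^2 - 3*y - 10) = y*(y - 5)*(y + 2)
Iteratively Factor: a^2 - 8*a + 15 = (a - 3)*(a - 5)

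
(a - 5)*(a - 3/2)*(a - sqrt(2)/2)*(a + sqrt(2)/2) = a^4 - 13*a^3/2 + 7*a^2 + 13*a/4 - 15/4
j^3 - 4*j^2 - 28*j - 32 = (j - 8)*(j + 2)^2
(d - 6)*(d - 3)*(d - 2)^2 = d^4 - 13*d^3 + 58*d^2 - 108*d + 72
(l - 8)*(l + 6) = l^2 - 2*l - 48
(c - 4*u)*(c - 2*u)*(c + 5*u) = c^3 - c^2*u - 22*c*u^2 + 40*u^3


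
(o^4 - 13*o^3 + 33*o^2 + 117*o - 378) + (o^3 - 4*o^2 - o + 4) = o^4 - 12*o^3 + 29*o^2 + 116*o - 374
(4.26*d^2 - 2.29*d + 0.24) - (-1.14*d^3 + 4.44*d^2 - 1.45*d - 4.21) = 1.14*d^3 - 0.180000000000001*d^2 - 0.84*d + 4.45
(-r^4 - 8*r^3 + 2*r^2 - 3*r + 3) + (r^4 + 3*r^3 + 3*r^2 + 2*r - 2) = -5*r^3 + 5*r^2 - r + 1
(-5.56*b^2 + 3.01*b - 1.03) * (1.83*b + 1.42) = -10.1748*b^3 - 2.3869*b^2 + 2.3893*b - 1.4626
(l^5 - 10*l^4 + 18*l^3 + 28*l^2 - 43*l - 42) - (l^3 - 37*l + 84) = l^5 - 10*l^4 + 17*l^3 + 28*l^2 - 6*l - 126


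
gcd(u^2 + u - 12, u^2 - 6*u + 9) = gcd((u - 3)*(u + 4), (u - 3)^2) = u - 3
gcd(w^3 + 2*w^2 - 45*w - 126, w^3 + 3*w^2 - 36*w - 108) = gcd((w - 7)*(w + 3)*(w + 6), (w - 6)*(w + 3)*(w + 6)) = w^2 + 9*w + 18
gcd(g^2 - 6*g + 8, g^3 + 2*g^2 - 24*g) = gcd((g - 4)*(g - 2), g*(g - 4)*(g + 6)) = g - 4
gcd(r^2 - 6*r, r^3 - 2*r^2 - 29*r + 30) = r - 6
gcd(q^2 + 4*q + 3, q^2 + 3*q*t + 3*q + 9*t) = q + 3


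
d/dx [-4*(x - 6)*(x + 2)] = 16 - 8*x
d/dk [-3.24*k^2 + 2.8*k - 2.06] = 2.8 - 6.48*k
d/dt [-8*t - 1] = -8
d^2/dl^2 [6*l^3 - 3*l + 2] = 36*l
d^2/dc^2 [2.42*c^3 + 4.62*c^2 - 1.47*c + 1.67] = 14.52*c + 9.24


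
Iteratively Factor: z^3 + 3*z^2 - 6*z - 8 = (z + 1)*(z^2 + 2*z - 8) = (z - 2)*(z + 1)*(z + 4)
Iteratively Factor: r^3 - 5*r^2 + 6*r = (r - 2)*(r^2 - 3*r) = r*(r - 2)*(r - 3)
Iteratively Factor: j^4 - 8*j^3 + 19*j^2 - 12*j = (j - 4)*(j^3 - 4*j^2 + 3*j) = j*(j - 4)*(j^2 - 4*j + 3) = j*(j - 4)*(j - 1)*(j - 3)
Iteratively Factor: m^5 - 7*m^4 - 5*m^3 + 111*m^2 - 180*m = (m)*(m^4 - 7*m^3 - 5*m^2 + 111*m - 180) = m*(m + 4)*(m^3 - 11*m^2 + 39*m - 45) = m*(m - 3)*(m + 4)*(m^2 - 8*m + 15) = m*(m - 5)*(m - 3)*(m + 4)*(m - 3)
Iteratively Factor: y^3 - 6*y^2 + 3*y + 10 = (y - 5)*(y^2 - y - 2) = (y - 5)*(y + 1)*(y - 2)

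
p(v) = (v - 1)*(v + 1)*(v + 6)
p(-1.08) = 0.82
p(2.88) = 64.77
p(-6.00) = 0.00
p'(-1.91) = -12.98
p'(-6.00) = 35.00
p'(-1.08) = -10.46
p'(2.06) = 36.45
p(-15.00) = -2016.00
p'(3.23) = 69.06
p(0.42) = -5.29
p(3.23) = 87.07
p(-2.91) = 23.08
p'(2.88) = 58.44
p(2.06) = 26.14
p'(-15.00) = 494.00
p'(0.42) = 4.57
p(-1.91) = 10.83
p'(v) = (v - 1)*(v + 1) + (v - 1)*(v + 6) + (v + 1)*(v + 6) = 3*v^2 + 12*v - 1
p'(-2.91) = -10.52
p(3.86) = 137.05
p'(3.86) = 90.02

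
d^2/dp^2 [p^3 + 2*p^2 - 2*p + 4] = 6*p + 4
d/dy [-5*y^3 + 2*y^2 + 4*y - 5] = -15*y^2 + 4*y + 4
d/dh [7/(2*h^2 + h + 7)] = 7*(-4*h - 1)/(2*h^2 + h + 7)^2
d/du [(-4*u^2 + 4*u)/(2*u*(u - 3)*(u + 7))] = 2*(u^2 - 2*u + 17)/(u^4 + 8*u^3 - 26*u^2 - 168*u + 441)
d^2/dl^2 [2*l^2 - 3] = 4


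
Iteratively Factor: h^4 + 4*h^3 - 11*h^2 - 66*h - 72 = (h - 4)*(h^3 + 8*h^2 + 21*h + 18) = (h - 4)*(h + 3)*(h^2 + 5*h + 6) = (h - 4)*(h + 2)*(h + 3)*(h + 3)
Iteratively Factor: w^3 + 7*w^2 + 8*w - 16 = (w + 4)*(w^2 + 3*w - 4) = (w + 4)^2*(w - 1)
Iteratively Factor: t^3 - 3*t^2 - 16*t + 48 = (t - 3)*(t^2 - 16) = (t - 3)*(t + 4)*(t - 4)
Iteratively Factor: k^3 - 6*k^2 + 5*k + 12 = (k - 3)*(k^2 - 3*k - 4) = (k - 3)*(k + 1)*(k - 4)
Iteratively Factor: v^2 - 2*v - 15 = (v + 3)*(v - 5)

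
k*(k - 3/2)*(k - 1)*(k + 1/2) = k^4 - 2*k^3 + k^2/4 + 3*k/4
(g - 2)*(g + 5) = g^2 + 3*g - 10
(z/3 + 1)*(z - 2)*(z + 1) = z^3/3 + 2*z^2/3 - 5*z/3 - 2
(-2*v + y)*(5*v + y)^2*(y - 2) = -50*v^3*y + 100*v^3 + 5*v^2*y^2 - 10*v^2*y + 8*v*y^3 - 16*v*y^2 + y^4 - 2*y^3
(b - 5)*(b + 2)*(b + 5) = b^3 + 2*b^2 - 25*b - 50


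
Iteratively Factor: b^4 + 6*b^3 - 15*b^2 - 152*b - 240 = (b - 5)*(b^3 + 11*b^2 + 40*b + 48) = (b - 5)*(b + 3)*(b^2 + 8*b + 16) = (b - 5)*(b + 3)*(b + 4)*(b + 4)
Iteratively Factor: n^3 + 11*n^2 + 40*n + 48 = (n + 4)*(n^2 + 7*n + 12) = (n + 3)*(n + 4)*(n + 4)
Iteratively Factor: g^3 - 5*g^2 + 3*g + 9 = (g - 3)*(g^2 - 2*g - 3) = (g - 3)*(g + 1)*(g - 3)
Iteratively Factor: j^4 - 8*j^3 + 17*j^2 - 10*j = (j - 1)*(j^3 - 7*j^2 + 10*j) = j*(j - 1)*(j^2 - 7*j + 10) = j*(j - 5)*(j - 1)*(j - 2)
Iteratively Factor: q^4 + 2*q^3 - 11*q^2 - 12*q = (q - 3)*(q^3 + 5*q^2 + 4*q) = (q - 3)*(q + 1)*(q^2 + 4*q) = (q - 3)*(q + 1)*(q + 4)*(q)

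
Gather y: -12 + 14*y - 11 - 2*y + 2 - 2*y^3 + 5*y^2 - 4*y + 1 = -2*y^3 + 5*y^2 + 8*y - 20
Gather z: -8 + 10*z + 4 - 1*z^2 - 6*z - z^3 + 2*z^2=-z^3 + z^2 + 4*z - 4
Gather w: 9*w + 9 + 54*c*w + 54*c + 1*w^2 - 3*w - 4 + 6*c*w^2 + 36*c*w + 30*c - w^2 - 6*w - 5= 6*c*w^2 + 90*c*w + 84*c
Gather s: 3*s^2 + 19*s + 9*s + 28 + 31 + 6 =3*s^2 + 28*s + 65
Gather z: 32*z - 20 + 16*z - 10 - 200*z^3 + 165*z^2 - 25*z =-200*z^3 + 165*z^2 + 23*z - 30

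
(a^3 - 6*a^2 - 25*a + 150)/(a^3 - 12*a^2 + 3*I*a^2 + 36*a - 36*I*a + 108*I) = (a^2 - 25)/(a^2 + 3*a*(-2 + I) - 18*I)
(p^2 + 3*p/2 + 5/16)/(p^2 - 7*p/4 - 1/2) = (p + 5/4)/(p - 2)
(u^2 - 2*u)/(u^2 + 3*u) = (u - 2)/(u + 3)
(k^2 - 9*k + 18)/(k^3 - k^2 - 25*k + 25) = (k^2 - 9*k + 18)/(k^3 - k^2 - 25*k + 25)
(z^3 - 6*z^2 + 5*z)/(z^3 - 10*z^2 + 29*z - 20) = z/(z - 4)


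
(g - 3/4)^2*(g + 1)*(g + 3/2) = g^4 + g^3 - 27*g^2/16 - 27*g/32 + 27/32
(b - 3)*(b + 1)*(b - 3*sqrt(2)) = b^3 - 3*sqrt(2)*b^2 - 2*b^2 - 3*b + 6*sqrt(2)*b + 9*sqrt(2)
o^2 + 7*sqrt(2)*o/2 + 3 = (o + sqrt(2)/2)*(o + 3*sqrt(2))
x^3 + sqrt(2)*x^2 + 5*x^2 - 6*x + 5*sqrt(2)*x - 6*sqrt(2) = (x - 1)*(x + 6)*(x + sqrt(2))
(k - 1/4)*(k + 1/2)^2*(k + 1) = k^4 + 7*k^3/4 + 3*k^2/4 - k/16 - 1/16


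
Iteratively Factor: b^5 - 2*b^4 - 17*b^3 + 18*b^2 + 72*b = (b - 4)*(b^4 + 2*b^3 - 9*b^2 - 18*b) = (b - 4)*(b + 2)*(b^3 - 9*b) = (b - 4)*(b - 3)*(b + 2)*(b^2 + 3*b) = b*(b - 4)*(b - 3)*(b + 2)*(b + 3)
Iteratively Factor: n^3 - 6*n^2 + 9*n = (n - 3)*(n^2 - 3*n) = (n - 3)^2*(n)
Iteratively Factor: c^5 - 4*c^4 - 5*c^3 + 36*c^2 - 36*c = (c - 2)*(c^4 - 2*c^3 - 9*c^2 + 18*c) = c*(c - 2)*(c^3 - 2*c^2 - 9*c + 18) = c*(c - 2)^2*(c^2 - 9) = c*(c - 3)*(c - 2)^2*(c + 3)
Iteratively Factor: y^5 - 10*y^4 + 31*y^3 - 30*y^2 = (y)*(y^4 - 10*y^3 + 31*y^2 - 30*y) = y^2*(y^3 - 10*y^2 + 31*y - 30) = y^2*(y - 3)*(y^2 - 7*y + 10) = y^2*(y - 5)*(y - 3)*(y - 2)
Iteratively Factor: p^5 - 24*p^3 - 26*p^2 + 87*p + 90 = (p - 2)*(p^4 + 2*p^3 - 20*p^2 - 66*p - 45) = (p - 5)*(p - 2)*(p^3 + 7*p^2 + 15*p + 9) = (p - 5)*(p - 2)*(p + 3)*(p^2 + 4*p + 3) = (p - 5)*(p - 2)*(p + 1)*(p + 3)*(p + 3)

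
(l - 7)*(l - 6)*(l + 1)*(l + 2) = l^4 - 10*l^3 + 5*l^2 + 100*l + 84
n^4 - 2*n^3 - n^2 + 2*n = n*(n - 2)*(n - 1)*(n + 1)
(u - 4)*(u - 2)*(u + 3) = u^3 - 3*u^2 - 10*u + 24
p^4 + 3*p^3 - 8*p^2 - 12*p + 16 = (p - 2)*(p - 1)*(p + 2)*(p + 4)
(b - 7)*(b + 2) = b^2 - 5*b - 14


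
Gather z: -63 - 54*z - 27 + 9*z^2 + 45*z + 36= 9*z^2 - 9*z - 54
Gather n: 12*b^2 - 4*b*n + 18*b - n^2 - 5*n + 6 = 12*b^2 + 18*b - n^2 + n*(-4*b - 5) + 6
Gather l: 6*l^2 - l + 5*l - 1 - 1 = 6*l^2 + 4*l - 2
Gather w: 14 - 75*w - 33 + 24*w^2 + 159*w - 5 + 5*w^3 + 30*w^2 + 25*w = 5*w^3 + 54*w^2 + 109*w - 24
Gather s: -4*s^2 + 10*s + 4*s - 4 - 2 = -4*s^2 + 14*s - 6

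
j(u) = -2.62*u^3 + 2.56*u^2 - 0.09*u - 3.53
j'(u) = -7.86*u^2 + 5.12*u - 0.09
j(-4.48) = 283.83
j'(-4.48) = -180.78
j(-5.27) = 451.51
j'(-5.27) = -245.37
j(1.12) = -4.10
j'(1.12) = -4.22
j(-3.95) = 198.24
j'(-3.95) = -142.95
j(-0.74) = -1.00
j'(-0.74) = -8.18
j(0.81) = -3.32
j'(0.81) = -1.10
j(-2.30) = 42.10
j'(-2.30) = -53.45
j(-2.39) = 47.08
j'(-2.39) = -57.22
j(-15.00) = 9416.32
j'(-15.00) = -1845.39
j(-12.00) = 4893.55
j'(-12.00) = -1193.37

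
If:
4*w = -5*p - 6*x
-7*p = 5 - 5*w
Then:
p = -30*x/53 - 20/53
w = 25/53 - 42*x/53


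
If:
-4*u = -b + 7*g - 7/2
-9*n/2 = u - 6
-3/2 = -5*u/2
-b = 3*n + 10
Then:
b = -68/5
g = -25/14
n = 6/5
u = 3/5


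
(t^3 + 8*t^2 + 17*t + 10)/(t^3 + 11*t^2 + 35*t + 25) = (t + 2)/(t + 5)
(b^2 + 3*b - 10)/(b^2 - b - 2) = (b + 5)/(b + 1)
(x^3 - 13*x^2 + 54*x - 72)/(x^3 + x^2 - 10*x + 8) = (x^3 - 13*x^2 + 54*x - 72)/(x^3 + x^2 - 10*x + 8)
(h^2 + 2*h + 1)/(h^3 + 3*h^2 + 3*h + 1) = 1/(h + 1)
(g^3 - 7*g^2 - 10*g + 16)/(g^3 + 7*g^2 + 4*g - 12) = (g - 8)/(g + 6)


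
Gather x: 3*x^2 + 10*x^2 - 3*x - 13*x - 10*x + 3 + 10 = 13*x^2 - 26*x + 13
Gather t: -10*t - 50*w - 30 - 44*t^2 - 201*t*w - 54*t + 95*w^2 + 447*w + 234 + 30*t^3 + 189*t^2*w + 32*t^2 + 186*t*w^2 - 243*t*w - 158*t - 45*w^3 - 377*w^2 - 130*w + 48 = 30*t^3 + t^2*(189*w - 12) + t*(186*w^2 - 444*w - 222) - 45*w^3 - 282*w^2 + 267*w + 252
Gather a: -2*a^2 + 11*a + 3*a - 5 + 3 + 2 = -2*a^2 + 14*a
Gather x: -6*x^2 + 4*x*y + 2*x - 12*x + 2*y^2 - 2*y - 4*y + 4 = -6*x^2 + x*(4*y - 10) + 2*y^2 - 6*y + 4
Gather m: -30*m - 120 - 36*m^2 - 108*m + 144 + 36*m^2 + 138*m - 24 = 0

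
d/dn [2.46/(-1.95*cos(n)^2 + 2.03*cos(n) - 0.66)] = (4.9938 - 9.594*cos(n))*sin(n)/(1.95*cos(n)^2 - 2.03*cos(n) + 0.66)^2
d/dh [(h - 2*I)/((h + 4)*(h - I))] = ((-h + 2*I)*(h + 4) + (-h + 2*I)*(h - I) + (h + 4)*(h - I))/((h + 4)^2*(h - I)^2)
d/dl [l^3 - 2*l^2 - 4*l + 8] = 3*l^2 - 4*l - 4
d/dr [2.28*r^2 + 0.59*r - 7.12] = 4.56*r + 0.59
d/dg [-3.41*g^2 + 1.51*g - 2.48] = 1.51 - 6.82*g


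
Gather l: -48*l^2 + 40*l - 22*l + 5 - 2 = -48*l^2 + 18*l + 3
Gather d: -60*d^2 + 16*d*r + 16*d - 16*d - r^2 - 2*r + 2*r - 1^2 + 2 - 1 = -60*d^2 + 16*d*r - r^2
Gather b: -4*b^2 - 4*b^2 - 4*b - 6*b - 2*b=-8*b^2 - 12*b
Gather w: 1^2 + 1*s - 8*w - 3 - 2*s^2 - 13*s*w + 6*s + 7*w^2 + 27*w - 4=-2*s^2 + 7*s + 7*w^2 + w*(19 - 13*s) - 6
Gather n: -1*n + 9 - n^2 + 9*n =-n^2 + 8*n + 9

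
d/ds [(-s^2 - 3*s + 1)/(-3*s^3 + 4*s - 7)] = ((2*s + 3)*(3*s^3 - 4*s + 7) - (9*s^2 - 4)*(s^2 + 3*s - 1))/(3*s^3 - 4*s + 7)^2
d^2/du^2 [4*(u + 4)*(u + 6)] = 8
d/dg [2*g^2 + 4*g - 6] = 4*g + 4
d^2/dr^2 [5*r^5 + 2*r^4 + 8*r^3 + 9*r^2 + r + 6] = 100*r^3 + 24*r^2 + 48*r + 18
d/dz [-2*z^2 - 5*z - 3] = -4*z - 5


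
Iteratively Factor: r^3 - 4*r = (r - 2)*(r^2 + 2*r) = r*(r - 2)*(r + 2)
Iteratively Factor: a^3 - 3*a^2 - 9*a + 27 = (a - 3)*(a^2 - 9) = (a - 3)*(a + 3)*(a - 3)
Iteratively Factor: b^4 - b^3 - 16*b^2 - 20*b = (b - 5)*(b^3 + 4*b^2 + 4*b) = (b - 5)*(b + 2)*(b^2 + 2*b) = (b - 5)*(b + 2)^2*(b)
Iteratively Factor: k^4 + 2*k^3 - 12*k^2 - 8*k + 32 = (k - 2)*(k^3 + 4*k^2 - 4*k - 16) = (k - 2)*(k + 4)*(k^2 - 4) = (k - 2)^2*(k + 4)*(k + 2)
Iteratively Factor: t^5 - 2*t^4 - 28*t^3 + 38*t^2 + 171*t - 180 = (t + 3)*(t^4 - 5*t^3 - 13*t^2 + 77*t - 60) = (t + 3)*(t + 4)*(t^3 - 9*t^2 + 23*t - 15) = (t - 1)*(t + 3)*(t + 4)*(t^2 - 8*t + 15) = (t - 3)*(t - 1)*(t + 3)*(t + 4)*(t - 5)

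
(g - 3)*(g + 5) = g^2 + 2*g - 15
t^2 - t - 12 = (t - 4)*(t + 3)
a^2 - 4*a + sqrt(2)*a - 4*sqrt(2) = (a - 4)*(a + sqrt(2))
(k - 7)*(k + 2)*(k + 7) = k^3 + 2*k^2 - 49*k - 98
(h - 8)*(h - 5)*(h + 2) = h^3 - 11*h^2 + 14*h + 80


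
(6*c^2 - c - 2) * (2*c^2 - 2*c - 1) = 12*c^4 - 14*c^3 - 8*c^2 + 5*c + 2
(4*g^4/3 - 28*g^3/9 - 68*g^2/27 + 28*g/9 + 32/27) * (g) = 4*g^5/3 - 28*g^4/9 - 68*g^3/27 + 28*g^2/9 + 32*g/27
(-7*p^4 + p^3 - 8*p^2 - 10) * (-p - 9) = 7*p^5 + 62*p^4 - p^3 + 72*p^2 + 10*p + 90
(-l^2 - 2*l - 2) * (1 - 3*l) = 3*l^3 + 5*l^2 + 4*l - 2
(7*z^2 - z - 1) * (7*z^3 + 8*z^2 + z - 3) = 49*z^5 + 49*z^4 - 8*z^3 - 30*z^2 + 2*z + 3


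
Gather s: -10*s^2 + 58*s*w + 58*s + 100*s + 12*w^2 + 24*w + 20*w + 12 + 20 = -10*s^2 + s*(58*w + 158) + 12*w^2 + 44*w + 32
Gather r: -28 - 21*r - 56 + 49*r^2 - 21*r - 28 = 49*r^2 - 42*r - 112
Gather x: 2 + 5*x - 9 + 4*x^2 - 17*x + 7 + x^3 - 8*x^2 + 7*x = x^3 - 4*x^2 - 5*x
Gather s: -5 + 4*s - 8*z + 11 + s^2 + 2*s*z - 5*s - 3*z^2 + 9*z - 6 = s^2 + s*(2*z - 1) - 3*z^2 + z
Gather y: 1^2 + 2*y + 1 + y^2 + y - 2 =y^2 + 3*y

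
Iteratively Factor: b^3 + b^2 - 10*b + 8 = (b - 2)*(b^2 + 3*b - 4) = (b - 2)*(b + 4)*(b - 1)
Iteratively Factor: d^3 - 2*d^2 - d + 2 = (d - 1)*(d^2 - d - 2) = (d - 2)*(d - 1)*(d + 1)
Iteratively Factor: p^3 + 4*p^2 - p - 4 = (p + 4)*(p^2 - 1) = (p - 1)*(p + 4)*(p + 1)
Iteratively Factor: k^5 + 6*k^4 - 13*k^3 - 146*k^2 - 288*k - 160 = (k + 1)*(k^4 + 5*k^3 - 18*k^2 - 128*k - 160) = (k + 1)*(k + 2)*(k^3 + 3*k^2 - 24*k - 80) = (k - 5)*(k + 1)*(k + 2)*(k^2 + 8*k + 16) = (k - 5)*(k + 1)*(k + 2)*(k + 4)*(k + 4)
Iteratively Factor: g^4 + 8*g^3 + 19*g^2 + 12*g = (g + 4)*(g^3 + 4*g^2 + 3*g) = (g + 1)*(g + 4)*(g^2 + 3*g) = (g + 1)*(g + 3)*(g + 4)*(g)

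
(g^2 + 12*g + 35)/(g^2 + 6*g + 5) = (g + 7)/(g + 1)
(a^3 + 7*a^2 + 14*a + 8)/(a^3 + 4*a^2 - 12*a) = (a^3 + 7*a^2 + 14*a + 8)/(a*(a^2 + 4*a - 12))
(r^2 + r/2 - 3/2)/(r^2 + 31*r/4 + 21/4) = 2*(2*r^2 + r - 3)/(4*r^2 + 31*r + 21)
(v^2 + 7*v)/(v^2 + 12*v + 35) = v/(v + 5)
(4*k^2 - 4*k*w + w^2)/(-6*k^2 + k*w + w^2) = (-2*k + w)/(3*k + w)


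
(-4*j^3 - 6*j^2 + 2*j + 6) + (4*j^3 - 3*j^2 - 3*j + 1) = -9*j^2 - j + 7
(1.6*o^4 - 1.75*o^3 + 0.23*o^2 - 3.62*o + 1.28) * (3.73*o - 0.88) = 5.968*o^5 - 7.9355*o^4 + 2.3979*o^3 - 13.705*o^2 + 7.96*o - 1.1264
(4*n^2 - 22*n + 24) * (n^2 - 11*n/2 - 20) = 4*n^4 - 44*n^3 + 65*n^2 + 308*n - 480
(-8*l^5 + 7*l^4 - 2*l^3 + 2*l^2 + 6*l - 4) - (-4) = -8*l^5 + 7*l^4 - 2*l^3 + 2*l^2 + 6*l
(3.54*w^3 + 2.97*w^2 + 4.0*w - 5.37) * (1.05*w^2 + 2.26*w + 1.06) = 3.717*w^5 + 11.1189*w^4 + 14.6646*w^3 + 6.5497*w^2 - 7.8962*w - 5.6922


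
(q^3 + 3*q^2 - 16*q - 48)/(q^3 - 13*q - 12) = (q + 4)/(q + 1)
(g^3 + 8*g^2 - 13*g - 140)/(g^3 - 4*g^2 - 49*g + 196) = (g + 5)/(g - 7)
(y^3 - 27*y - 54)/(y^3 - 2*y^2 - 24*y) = (y^2 + 6*y + 9)/(y*(y + 4))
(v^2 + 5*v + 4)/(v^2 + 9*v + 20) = (v + 1)/(v + 5)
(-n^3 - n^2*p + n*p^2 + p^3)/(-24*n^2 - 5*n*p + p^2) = (n^3 + n^2*p - n*p^2 - p^3)/(24*n^2 + 5*n*p - p^2)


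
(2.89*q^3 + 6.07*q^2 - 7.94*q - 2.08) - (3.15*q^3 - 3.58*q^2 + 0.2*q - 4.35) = -0.26*q^3 + 9.65*q^2 - 8.14*q + 2.27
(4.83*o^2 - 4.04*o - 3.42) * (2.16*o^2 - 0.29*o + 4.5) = 10.4328*o^4 - 10.1271*o^3 + 15.5194*o^2 - 17.1882*o - 15.39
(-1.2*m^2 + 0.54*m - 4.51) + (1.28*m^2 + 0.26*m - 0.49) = 0.0800000000000001*m^2 + 0.8*m - 5.0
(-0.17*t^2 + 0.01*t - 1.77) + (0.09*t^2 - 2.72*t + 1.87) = -0.08*t^2 - 2.71*t + 0.1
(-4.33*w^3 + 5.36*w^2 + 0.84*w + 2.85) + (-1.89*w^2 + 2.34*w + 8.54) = -4.33*w^3 + 3.47*w^2 + 3.18*w + 11.39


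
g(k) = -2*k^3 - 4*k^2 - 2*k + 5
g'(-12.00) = -770.00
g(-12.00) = 2909.00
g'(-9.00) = -416.00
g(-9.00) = 1157.00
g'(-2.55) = -20.62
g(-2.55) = 17.25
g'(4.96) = -189.29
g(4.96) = -347.37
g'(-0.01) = -1.92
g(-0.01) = 5.02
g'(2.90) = -75.66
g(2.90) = -83.22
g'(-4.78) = -100.85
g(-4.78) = 141.60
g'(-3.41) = -44.49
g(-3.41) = 44.61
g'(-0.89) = 0.37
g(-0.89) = 5.02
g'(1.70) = -32.94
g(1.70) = -19.79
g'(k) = -6*k^2 - 8*k - 2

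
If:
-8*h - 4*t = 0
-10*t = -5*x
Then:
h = -x/4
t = x/2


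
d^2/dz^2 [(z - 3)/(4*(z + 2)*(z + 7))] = (z^3 - 9*z^2 - 123*z - 327)/(2*(z^6 + 27*z^5 + 285*z^4 + 1485*z^3 + 3990*z^2 + 5292*z + 2744))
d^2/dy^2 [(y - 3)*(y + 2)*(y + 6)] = 6*y + 10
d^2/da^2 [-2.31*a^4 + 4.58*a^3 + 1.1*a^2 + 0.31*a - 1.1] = -27.72*a^2 + 27.48*a + 2.2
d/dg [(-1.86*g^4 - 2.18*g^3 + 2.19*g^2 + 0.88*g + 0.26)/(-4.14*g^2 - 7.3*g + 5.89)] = (15.4008*g^5 + 49.7592*g^4 - 11.9936*g^3 - 50.8644*g^2 + 27.951*g + 7.0812)/(17.1396*g^4 + 60.444*g^3 + 4.52080000000001*g^2 - 85.994*g + 34.6921)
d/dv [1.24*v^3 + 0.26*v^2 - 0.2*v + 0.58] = 3.72*v^2 + 0.52*v - 0.2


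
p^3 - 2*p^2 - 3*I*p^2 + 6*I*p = p*(p - 2)*(p - 3*I)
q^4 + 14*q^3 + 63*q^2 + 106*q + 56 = (q + 1)*(q + 2)*(q + 4)*(q + 7)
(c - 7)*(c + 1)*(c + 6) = c^3 - 43*c - 42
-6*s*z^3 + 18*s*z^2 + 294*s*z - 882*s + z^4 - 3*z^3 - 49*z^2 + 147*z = (-6*s + z)*(z - 7)*(z - 3)*(z + 7)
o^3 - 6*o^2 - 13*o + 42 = (o - 7)*(o - 2)*(o + 3)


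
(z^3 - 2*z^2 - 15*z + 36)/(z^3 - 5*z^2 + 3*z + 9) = (z + 4)/(z + 1)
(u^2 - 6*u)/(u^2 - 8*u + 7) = u*(u - 6)/(u^2 - 8*u + 7)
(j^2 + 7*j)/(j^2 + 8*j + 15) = j*(j + 7)/(j^2 + 8*j + 15)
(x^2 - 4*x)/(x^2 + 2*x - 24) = x/(x + 6)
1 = 1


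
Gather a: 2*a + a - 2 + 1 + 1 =3*a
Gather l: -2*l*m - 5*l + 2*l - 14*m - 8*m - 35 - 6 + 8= l*(-2*m - 3) - 22*m - 33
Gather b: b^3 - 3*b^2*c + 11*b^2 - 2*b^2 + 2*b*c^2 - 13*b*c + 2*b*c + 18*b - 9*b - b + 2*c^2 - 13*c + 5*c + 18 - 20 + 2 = b^3 + b^2*(9 - 3*c) + b*(2*c^2 - 11*c + 8) + 2*c^2 - 8*c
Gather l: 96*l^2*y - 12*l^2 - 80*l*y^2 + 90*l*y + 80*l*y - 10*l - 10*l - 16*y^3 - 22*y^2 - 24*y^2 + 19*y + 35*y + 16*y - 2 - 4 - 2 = l^2*(96*y - 12) + l*(-80*y^2 + 170*y - 20) - 16*y^3 - 46*y^2 + 70*y - 8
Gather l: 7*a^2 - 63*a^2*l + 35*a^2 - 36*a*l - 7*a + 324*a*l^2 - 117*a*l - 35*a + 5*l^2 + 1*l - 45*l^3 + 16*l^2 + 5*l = 42*a^2 - 42*a - 45*l^3 + l^2*(324*a + 21) + l*(-63*a^2 - 153*a + 6)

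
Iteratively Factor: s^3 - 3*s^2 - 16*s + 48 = (s - 4)*(s^2 + s - 12) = (s - 4)*(s - 3)*(s + 4)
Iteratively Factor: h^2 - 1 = (h - 1)*(h + 1)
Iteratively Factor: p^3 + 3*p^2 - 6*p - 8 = (p - 2)*(p^2 + 5*p + 4) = (p - 2)*(p + 1)*(p + 4)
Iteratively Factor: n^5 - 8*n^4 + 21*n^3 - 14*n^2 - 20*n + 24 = (n - 2)*(n^4 - 6*n^3 + 9*n^2 + 4*n - 12) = (n - 2)^2*(n^3 - 4*n^2 + n + 6) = (n - 2)^2*(n + 1)*(n^2 - 5*n + 6) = (n - 3)*(n - 2)^2*(n + 1)*(n - 2)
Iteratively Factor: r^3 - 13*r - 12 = (r + 1)*(r^2 - r - 12) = (r + 1)*(r + 3)*(r - 4)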